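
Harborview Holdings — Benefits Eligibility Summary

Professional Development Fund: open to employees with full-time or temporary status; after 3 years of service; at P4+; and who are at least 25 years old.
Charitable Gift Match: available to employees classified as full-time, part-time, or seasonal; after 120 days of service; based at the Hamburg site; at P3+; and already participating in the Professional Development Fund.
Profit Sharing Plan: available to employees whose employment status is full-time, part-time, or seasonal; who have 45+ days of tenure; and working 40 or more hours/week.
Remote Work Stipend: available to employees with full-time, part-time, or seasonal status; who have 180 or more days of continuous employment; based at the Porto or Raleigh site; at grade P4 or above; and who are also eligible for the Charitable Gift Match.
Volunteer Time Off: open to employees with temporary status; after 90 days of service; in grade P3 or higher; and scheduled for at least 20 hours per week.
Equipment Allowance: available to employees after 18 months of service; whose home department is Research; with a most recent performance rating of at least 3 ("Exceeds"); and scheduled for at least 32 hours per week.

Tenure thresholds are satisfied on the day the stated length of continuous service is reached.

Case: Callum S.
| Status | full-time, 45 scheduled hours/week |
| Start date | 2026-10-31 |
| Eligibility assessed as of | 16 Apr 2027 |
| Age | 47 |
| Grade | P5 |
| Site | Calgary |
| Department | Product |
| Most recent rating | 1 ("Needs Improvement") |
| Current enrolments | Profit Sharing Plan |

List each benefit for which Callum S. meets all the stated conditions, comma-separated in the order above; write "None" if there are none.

Service from 2026-10-31 to 16 Apr 2027: 167 days.
Professional Development Fund — status full-time ✓; service 167 days < 3 years (≈1095 days) ✗ → not eligible.
Charitable Gift Match — status full-time ✓; service 167 days ≥ 120 days ✓; site Calgary ✗ (not Hamburg) → not eligible.
Profit Sharing Plan — status full-time ✓; service 167 days ≥ 45 days ✓; 45 hrs/wk ≥ 40 ✓ → eligible.
Remote Work Stipend — status full-time ✓; service 167 days < 180 days ✗ → not eligible.
Volunteer Time Off — status full-time ✗ (requires temporary) → not eligible.
Equipment Allowance — service 167 days < 18 months (≈540 days) ✗ → not eligible.

Profit Sharing Plan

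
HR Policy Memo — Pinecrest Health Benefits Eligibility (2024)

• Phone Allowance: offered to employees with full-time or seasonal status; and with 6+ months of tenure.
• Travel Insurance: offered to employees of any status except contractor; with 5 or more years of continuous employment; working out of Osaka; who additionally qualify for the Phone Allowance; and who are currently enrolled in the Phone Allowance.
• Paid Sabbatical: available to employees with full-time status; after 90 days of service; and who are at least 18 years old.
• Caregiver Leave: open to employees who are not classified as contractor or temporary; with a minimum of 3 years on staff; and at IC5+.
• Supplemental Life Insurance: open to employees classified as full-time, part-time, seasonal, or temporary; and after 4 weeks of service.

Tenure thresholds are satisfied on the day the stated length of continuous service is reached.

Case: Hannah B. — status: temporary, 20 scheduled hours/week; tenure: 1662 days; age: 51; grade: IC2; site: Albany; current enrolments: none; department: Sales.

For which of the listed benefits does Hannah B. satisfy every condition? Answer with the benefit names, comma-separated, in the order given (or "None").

Phone Allowance — status temporary ✗ (requires full-time or seasonal) → not eligible.
Travel Insurance — status temporary ✓ (not excluded); service 1662 days < 5 years (≈1825 days) ✗ → not eligible.
Paid Sabbatical — status temporary ✗ (requires full-time) → not eligible.
Caregiver Leave — status temporary ✗ (excluded) → not eligible.
Supplemental Life Insurance — status temporary ✓; service 1662 days ≥ 4 weeks (≈28 days) ✓ → eligible.

Supplemental Life Insurance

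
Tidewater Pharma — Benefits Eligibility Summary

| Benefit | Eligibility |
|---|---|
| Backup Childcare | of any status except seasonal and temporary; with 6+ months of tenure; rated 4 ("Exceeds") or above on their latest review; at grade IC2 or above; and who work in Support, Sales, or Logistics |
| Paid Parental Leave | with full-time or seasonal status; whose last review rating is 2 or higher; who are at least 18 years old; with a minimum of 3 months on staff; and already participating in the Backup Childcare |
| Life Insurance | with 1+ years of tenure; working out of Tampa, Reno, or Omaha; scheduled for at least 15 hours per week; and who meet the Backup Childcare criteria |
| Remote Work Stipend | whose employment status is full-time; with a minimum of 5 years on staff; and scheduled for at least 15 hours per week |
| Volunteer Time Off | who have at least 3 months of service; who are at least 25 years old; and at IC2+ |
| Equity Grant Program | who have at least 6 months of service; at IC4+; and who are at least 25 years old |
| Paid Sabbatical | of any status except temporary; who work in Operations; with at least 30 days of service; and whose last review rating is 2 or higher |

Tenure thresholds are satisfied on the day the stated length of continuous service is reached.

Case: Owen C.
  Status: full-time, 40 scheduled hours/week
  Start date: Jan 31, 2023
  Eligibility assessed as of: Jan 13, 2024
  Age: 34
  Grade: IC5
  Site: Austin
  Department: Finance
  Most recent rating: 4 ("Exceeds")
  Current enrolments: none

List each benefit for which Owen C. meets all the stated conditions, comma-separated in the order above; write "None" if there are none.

Volunteer Time Off, Equity Grant Program

Service from Jan 31, 2023 to Jan 13, 2024: 347 days.
Backup Childcare — status full-time ✓ (not excluded); service 347 days ≥ 6 months (≈180 days) ✓; rating 4 ≥ 4 ✓; grade IC5 ≥ IC2 ✓; dept Finance ✗ → not eligible.
Paid Parental Leave — status full-time ✓; rating 4 ≥ 2 ✓; age 34 ≥ 18 ✓; service 347 days ≥ 3 months (≈90 days) ✓; not enrolled in Backup Childcare ✗ → not eligible.
Life Insurance — service 347 days < 1 year (≈365 days) ✗ → not eligible.
Remote Work Stipend — status full-time ✓; service 347 days < 5 years (≈1825 days) ✗ → not eligible.
Volunteer Time Off — service 347 days ≥ 3 months (≈90 days) ✓; age 34 ≥ 25 ✓; grade IC5 ≥ IC2 ✓ → eligible.
Equity Grant Program — service 347 days ≥ 6 months (≈180 days) ✓; grade IC5 ≥ IC4 ✓; age 34 ≥ 25 ✓ → eligible.
Paid Sabbatical — status full-time ✓ (not excluded); dept Finance ✗ → not eligible.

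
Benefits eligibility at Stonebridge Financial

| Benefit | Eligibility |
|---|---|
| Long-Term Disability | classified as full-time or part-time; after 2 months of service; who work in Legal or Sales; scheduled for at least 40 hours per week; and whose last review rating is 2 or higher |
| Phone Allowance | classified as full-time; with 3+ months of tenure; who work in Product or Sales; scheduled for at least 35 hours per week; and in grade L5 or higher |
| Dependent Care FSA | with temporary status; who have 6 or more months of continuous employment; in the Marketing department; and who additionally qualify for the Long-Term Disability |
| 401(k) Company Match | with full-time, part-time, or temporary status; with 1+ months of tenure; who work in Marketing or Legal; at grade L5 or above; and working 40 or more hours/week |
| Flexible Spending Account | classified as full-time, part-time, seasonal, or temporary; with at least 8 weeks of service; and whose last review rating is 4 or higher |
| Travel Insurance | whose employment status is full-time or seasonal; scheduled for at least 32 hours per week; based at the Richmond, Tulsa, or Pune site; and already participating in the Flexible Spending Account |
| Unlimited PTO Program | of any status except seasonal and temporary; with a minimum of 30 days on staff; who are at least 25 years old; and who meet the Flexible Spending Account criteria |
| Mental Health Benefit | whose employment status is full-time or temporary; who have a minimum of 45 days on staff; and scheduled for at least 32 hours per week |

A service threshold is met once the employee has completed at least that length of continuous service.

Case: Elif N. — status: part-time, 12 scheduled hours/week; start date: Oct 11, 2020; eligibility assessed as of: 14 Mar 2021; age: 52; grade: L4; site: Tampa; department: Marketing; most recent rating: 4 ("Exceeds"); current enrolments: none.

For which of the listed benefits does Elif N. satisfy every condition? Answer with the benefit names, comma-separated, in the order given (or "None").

Service from Oct 11, 2020 to 14 Mar 2021: 154 days.
Long-Term Disability — status part-time ✓; service 154 days ≥ 2 months (≈60 days) ✓; dept Marketing ✗ → not eligible.
Phone Allowance — status part-time ✗ (requires full-time) → not eligible.
Dependent Care FSA — status part-time ✗ (requires temporary) → not eligible.
401(k) Company Match — status part-time ✓; service 154 days ≥ 1 month (≈30 days) ✓; dept Marketing ✓; grade L4 < L5 ✗ → not eligible.
Flexible Spending Account — status part-time ✓; service 154 days ≥ 8 weeks (≈56 days) ✓; rating 4 ≥ 4 ✓ → eligible.
Travel Insurance — status part-time ✗ (requires full-time or seasonal) → not eligible.
Unlimited PTO Program — status part-time ✓ (not excluded); service 154 days ≥ 30 days ✓; age 52 ≥ 25 ✓; eligible for Flexible Spending Account ✓ → eligible.
Mental Health Benefit — status part-time ✗ (requires full-time or temporary) → not eligible.

Flexible Spending Account, Unlimited PTO Program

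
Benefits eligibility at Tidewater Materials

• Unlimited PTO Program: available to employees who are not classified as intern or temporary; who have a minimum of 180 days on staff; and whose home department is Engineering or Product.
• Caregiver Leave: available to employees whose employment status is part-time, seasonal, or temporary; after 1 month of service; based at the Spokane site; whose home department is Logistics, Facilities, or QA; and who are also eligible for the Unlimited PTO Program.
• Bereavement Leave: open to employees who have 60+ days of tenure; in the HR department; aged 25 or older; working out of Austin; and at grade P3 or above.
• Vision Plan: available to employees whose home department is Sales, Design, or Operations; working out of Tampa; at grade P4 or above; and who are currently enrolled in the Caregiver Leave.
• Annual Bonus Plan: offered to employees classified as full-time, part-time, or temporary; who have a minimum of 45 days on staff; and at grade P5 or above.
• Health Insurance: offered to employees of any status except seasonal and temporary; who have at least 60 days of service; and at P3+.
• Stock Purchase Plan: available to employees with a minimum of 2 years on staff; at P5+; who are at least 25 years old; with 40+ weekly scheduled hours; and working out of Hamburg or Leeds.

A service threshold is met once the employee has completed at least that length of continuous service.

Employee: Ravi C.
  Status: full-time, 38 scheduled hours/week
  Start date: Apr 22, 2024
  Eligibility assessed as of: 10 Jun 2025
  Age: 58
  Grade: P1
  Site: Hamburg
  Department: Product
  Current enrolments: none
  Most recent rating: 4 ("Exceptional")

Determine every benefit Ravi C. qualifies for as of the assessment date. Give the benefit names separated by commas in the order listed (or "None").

Service from Apr 22, 2024 to 10 Jun 2025: 414 days.
Unlimited PTO Program — status full-time ✓ (not excluded); service 414 days ≥ 180 days ✓; dept Product ✓ → eligible.
Caregiver Leave — status full-time ✗ (requires part-time, seasonal, or temporary) → not eligible.
Bereavement Leave — service 414 days ≥ 60 days ✓; dept Product ✗ → not eligible.
Vision Plan — dept Product ✗ → not eligible.
Annual Bonus Plan — status full-time ✓; service 414 days ≥ 45 days ✓; grade P1 < P5 ✗ → not eligible.
Health Insurance — status full-time ✓ (not excluded); service 414 days ≥ 60 days ✓; grade P1 < P3 ✗ → not eligible.
Stock Purchase Plan — service 414 days < 2 years (≈730 days) ✗ → not eligible.

Unlimited PTO Program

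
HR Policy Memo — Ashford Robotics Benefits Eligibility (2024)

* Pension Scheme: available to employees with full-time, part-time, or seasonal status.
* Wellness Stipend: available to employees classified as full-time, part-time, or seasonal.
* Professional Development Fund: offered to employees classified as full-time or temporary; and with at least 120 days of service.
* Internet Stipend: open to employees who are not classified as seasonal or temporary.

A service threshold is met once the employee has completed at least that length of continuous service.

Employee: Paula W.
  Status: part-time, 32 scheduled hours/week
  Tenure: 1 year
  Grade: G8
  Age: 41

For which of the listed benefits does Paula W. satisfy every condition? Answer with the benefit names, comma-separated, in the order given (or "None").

Pension Scheme — status part-time ✓ → eligible.
Wellness Stipend — status part-time ✓ → eligible.
Professional Development Fund — status part-time ✗ (requires full-time or temporary) → not eligible.
Internet Stipend — status part-time ✓ (not excluded) → eligible.

Pension Scheme, Wellness Stipend, Internet Stipend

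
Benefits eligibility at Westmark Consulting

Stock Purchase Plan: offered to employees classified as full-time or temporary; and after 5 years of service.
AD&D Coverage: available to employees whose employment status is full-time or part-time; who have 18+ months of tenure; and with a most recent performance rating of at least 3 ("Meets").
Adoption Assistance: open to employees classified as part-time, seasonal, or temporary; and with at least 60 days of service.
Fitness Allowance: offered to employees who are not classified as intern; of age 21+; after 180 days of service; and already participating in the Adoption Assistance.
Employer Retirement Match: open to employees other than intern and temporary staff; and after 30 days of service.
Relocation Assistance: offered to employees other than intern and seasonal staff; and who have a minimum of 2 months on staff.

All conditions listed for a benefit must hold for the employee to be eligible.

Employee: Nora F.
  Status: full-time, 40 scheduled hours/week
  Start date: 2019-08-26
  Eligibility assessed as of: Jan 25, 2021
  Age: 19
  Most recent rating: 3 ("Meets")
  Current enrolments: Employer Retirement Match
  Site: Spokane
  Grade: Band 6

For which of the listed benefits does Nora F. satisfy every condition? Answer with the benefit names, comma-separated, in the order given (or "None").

Employer Retirement Match, Relocation Assistance

Service from 2019-08-26 to Jan 25, 2021: 518 days.
Stock Purchase Plan — status full-time ✓; service 518 days < 5 years (≈1825 days) ✗ → not eligible.
AD&D Coverage — status full-time ✓; service 518 days < 18 months (≈540 days) ✗ → not eligible.
Adoption Assistance — status full-time ✗ (requires part-time, seasonal, or temporary) → not eligible.
Fitness Allowance — status full-time ✓ (not excluded); age 19 < 21 ✗ → not eligible.
Employer Retirement Match — status full-time ✓ (not excluded); service 518 days ≥ 30 days ✓ → eligible.
Relocation Assistance — status full-time ✓ (not excluded); service 518 days ≥ 2 months (≈60 days) ✓ → eligible.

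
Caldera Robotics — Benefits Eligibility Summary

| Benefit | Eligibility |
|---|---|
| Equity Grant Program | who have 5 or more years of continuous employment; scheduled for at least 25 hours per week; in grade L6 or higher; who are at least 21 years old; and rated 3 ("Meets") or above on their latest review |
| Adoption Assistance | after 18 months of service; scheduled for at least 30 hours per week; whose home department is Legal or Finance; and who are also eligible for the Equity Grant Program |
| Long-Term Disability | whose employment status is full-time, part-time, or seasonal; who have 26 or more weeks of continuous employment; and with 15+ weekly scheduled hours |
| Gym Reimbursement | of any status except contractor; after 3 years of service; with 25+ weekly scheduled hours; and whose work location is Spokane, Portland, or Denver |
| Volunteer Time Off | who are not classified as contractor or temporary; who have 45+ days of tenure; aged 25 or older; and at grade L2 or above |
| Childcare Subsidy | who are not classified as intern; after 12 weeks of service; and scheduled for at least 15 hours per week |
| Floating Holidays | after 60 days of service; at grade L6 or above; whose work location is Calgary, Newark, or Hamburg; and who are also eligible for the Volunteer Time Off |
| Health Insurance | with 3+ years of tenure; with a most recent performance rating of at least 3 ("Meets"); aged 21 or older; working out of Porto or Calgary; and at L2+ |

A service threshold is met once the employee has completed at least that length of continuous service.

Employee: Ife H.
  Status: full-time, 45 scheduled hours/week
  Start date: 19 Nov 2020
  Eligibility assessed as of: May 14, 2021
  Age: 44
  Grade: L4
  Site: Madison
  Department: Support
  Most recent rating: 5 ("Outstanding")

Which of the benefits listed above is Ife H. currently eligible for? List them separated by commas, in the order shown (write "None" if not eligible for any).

Service from 19 Nov 2020 to May 14, 2021: 176 days.
Equity Grant Program — service 176 days < 5 years (≈1825 days) ✗ → not eligible.
Adoption Assistance — service 176 days < 18 months (≈540 days) ✗ → not eligible.
Long-Term Disability — status full-time ✓; service 176 days < 26 weeks (≈182 days) ✗ → not eligible.
Gym Reimbursement — status full-time ✓ (not excluded); service 176 days < 3 years (≈1095 days) ✗ → not eligible.
Volunteer Time Off — status full-time ✓ (not excluded); service 176 days ≥ 45 days ✓; age 44 ≥ 25 ✓; grade L4 ≥ L2 ✓ → eligible.
Childcare Subsidy — status full-time ✓ (not excluded); service 176 days ≥ 12 weeks (≈84 days) ✓; 45 hrs/wk ≥ 15 ✓ → eligible.
Floating Holidays — service 176 days ≥ 60 days ✓; grade L4 < L6 ✗ → not eligible.
Health Insurance — service 176 days < 3 years (≈1095 days) ✗ → not eligible.

Volunteer Time Off, Childcare Subsidy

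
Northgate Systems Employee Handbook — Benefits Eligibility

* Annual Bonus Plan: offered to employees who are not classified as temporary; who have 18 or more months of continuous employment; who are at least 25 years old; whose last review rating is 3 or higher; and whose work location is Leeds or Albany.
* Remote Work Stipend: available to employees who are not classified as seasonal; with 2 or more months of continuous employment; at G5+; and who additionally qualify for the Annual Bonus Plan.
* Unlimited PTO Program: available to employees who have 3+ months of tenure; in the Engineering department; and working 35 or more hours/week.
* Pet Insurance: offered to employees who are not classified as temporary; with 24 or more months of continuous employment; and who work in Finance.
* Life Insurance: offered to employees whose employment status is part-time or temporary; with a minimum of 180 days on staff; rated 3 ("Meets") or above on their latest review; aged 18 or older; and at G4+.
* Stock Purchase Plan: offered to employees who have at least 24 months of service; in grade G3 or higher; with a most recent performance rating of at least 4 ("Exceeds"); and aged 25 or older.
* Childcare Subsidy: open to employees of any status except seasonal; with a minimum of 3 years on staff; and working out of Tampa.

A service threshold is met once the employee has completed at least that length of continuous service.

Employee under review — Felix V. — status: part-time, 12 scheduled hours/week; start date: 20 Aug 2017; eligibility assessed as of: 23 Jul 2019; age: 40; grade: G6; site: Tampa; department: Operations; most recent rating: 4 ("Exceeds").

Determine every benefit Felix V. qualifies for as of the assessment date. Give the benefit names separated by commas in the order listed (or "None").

Life Insurance

Service from 20 Aug 2017 to 23 Jul 2019: 702 days.
Annual Bonus Plan — status part-time ✓ (not excluded); service 702 days ≥ 18 months (≈540 days) ✓; age 40 ≥ 25 ✓; rating 4 ≥ 3 ✓; site Tampa ✗ (not Leeds or Albany) → not eligible.
Remote Work Stipend — status part-time ✓ (not excluded); service 702 days ≥ 2 months (≈60 days) ✓; grade G6 ≥ G5 ✓; not eligible for Annual Bonus Plan ✗ → not eligible.
Unlimited PTO Program — service 702 days ≥ 3 months (≈90 days) ✓; dept Operations ✗ → not eligible.
Pet Insurance — status part-time ✓ (not excluded); service 702 days < 24 months (≈720 days) ✗ → not eligible.
Life Insurance — status part-time ✓; service 702 days ≥ 180 days ✓; rating 4 ≥ 3 ✓; age 40 ≥ 18 ✓; grade G6 ≥ G4 ✓ → eligible.
Stock Purchase Plan — service 702 days < 24 months (≈720 days) ✗ → not eligible.
Childcare Subsidy — status part-time ✓ (not excluded); service 702 days < 3 years (≈1095 days) ✗ → not eligible.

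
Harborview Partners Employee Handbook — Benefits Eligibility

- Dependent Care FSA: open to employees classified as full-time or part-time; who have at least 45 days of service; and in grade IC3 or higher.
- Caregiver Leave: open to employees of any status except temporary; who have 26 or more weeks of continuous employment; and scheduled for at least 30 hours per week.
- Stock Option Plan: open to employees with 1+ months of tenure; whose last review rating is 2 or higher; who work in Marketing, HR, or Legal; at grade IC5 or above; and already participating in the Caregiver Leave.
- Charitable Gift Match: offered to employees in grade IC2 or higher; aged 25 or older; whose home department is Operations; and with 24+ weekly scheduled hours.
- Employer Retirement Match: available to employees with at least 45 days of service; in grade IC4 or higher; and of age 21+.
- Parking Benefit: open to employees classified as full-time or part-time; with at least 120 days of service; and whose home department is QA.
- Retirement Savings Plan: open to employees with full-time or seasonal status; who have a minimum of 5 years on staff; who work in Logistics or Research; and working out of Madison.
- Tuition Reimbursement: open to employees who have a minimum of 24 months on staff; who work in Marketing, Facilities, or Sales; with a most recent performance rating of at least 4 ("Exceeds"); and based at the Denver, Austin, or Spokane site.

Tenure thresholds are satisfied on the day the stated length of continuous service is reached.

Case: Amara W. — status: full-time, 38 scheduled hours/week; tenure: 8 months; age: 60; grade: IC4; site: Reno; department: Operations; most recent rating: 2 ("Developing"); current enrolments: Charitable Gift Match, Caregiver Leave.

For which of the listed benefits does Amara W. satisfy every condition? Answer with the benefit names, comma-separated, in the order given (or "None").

Dependent Care FSA, Caregiver Leave, Charitable Gift Match, Employer Retirement Match

Dependent Care FSA — status full-time ✓; service 8 months ≥ 45 days ✓; grade IC4 ≥ IC3 ✓ → eligible.
Caregiver Leave — status full-time ✓ (not excluded); service 8 months ≥ 26 weeks (≈182 days) ✓; 38 hrs/wk ≥ 30 ✓ → eligible.
Stock Option Plan — service 8 months ≥ 1 month ✓; rating 2 ≥ 2 ✓; dept Operations ✗ → not eligible.
Charitable Gift Match — grade IC4 ≥ IC2 ✓; age 60 ≥ 25 ✓; dept Operations ✓; 38 hrs/wk ≥ 24 ✓ → eligible.
Employer Retirement Match — service 8 months ≥ 45 days ✓; grade IC4 ≥ IC4 ✓; age 60 ≥ 21 ✓ → eligible.
Parking Benefit — status full-time ✓; service 8 months ≥ 120 days ✓; dept Operations ✗ → not eligible.
Retirement Savings Plan — status full-time ✓; service 8 months < 5 years (≈1825 days) ✗ → not eligible.
Tuition Reimbursement — service 8 months < 24 months ✗ → not eligible.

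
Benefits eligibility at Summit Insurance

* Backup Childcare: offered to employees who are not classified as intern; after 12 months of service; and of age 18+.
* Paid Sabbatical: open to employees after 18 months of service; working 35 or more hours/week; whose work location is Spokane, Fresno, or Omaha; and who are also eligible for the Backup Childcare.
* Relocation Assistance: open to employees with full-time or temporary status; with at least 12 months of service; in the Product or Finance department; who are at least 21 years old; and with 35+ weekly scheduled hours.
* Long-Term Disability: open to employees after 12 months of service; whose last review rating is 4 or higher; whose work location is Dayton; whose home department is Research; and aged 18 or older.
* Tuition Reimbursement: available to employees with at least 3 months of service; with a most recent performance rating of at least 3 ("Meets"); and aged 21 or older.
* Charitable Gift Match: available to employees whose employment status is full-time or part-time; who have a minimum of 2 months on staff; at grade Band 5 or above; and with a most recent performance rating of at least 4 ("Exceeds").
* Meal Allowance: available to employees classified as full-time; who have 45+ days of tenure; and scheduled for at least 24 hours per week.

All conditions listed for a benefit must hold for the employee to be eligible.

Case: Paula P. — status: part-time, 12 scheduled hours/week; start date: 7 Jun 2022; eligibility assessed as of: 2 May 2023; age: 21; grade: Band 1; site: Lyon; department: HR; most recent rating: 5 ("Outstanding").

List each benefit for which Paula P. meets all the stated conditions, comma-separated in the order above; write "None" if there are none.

Tuition Reimbursement

Service from 7 Jun 2022 to 2 May 2023: 329 days.
Backup Childcare — status part-time ✓ (not excluded); service 329 days < 12 months (≈360 days) ✗ → not eligible.
Paid Sabbatical — service 329 days < 18 months (≈540 days) ✗ → not eligible.
Relocation Assistance — status part-time ✗ (requires full-time or temporary) → not eligible.
Long-Term Disability — service 329 days < 12 months (≈360 days) ✗ → not eligible.
Tuition Reimbursement — service 329 days ≥ 3 months (≈90 days) ✓; rating 5 ≥ 3 ✓; age 21 ≥ 21 ✓ → eligible.
Charitable Gift Match — status part-time ✓; service 329 days ≥ 2 months (≈60 days) ✓; grade Band 1 < Band 5 ✗ → not eligible.
Meal Allowance — status part-time ✗ (requires full-time) → not eligible.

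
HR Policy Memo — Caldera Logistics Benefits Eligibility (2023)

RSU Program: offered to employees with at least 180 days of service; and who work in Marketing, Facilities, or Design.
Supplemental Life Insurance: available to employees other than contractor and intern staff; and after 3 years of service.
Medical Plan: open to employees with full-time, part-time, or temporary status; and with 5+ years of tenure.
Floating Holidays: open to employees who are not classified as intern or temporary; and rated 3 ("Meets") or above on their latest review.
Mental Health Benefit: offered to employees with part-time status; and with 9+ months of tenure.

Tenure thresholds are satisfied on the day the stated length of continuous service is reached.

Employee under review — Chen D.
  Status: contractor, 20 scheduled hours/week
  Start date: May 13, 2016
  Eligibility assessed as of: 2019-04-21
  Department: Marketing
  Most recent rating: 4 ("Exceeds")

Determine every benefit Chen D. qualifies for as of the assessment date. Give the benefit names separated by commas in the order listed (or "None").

Service from May 13, 2016 to 2019-04-21: 1073 days.
RSU Program — service 1073 days ≥ 180 days ✓; dept Marketing ✓ → eligible.
Supplemental Life Insurance — status contractor ✗ (excluded) → not eligible.
Medical Plan — status contractor ✗ (requires full-time, part-time, or temporary) → not eligible.
Floating Holidays — status contractor ✓ (not excluded); rating 4 ≥ 3 ✓ → eligible.
Mental Health Benefit — status contractor ✗ (requires part-time) → not eligible.

RSU Program, Floating Holidays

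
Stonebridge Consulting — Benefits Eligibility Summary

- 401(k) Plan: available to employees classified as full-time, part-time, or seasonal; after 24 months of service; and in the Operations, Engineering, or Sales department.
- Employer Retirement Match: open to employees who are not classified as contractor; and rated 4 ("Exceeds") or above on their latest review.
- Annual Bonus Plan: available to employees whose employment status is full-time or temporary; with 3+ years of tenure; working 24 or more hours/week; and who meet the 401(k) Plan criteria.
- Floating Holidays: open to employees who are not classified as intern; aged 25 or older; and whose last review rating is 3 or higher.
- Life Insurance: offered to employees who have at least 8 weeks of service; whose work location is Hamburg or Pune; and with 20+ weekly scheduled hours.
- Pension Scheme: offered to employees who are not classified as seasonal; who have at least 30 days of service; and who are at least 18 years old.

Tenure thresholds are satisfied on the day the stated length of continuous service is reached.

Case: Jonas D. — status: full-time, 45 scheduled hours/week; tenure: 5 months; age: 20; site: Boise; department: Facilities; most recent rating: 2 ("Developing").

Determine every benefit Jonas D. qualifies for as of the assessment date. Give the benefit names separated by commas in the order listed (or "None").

401(k) Plan — status full-time ✓; service 5 months < 24 months ✗ → not eligible.
Employer Retirement Match — status full-time ✓ (not excluded); rating 2 < 4 ✗ → not eligible.
Annual Bonus Plan — status full-time ✓; service 5 months < 3 years (≈1095 days) ✗ → not eligible.
Floating Holidays — status full-time ✓ (not excluded); age 20 < 25 ✗ → not eligible.
Life Insurance — service 5 months ≥ 8 weeks (≈56 days) ✓; site Boise ✗ (not Hamburg or Pune) → not eligible.
Pension Scheme — status full-time ✓ (not excluded); service 5 months ≥ 30 days ✓; age 20 ≥ 18 ✓ → eligible.

Pension Scheme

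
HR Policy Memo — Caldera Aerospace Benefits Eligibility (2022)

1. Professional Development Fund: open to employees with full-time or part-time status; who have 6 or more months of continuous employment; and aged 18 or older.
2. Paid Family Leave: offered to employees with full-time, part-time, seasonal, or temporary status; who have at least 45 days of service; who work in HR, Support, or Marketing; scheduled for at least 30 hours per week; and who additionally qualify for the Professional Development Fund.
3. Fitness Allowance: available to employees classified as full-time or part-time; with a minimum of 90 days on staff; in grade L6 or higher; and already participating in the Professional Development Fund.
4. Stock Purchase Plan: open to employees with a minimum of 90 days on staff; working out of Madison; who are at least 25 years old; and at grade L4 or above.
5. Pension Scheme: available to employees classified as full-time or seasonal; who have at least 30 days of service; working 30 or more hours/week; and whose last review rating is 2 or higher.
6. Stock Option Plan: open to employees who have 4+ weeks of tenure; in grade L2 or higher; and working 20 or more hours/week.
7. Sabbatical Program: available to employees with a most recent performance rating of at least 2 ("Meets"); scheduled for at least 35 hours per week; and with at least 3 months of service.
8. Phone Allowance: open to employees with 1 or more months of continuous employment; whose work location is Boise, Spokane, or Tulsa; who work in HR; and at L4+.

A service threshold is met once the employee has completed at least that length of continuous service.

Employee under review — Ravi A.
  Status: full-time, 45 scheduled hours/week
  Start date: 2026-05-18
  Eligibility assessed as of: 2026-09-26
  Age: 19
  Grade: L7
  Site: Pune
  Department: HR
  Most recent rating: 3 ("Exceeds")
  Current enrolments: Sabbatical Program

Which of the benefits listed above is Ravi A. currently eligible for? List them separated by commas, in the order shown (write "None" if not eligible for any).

Pension Scheme, Stock Option Plan, Sabbatical Program

Service from 2026-05-18 to 2026-09-26: 131 days.
Professional Development Fund — status full-time ✓; service 131 days < 6 months (≈180 days) ✗ → not eligible.
Paid Family Leave — status full-time ✓; service 131 days ≥ 45 days ✓; dept HR ✓; 45 hrs/wk ≥ 30 ✓; not eligible for Professional Development Fund ✗ → not eligible.
Fitness Allowance — status full-time ✓; service 131 days ≥ 90 days ✓; grade L7 ≥ L6 ✓; not enrolled in Professional Development Fund ✗ → not eligible.
Stock Purchase Plan — service 131 days ≥ 90 days ✓; site Pune ✗ (not Madison) → not eligible.
Pension Scheme — status full-time ✓; service 131 days ≥ 30 days ✓; 45 hrs/wk ≥ 30 ✓; rating 3 ≥ 2 ✓ → eligible.
Stock Option Plan — service 131 days ≥ 4 weeks (≈28 days) ✓; grade L7 ≥ L2 ✓; 45 hrs/wk ≥ 20 ✓ → eligible.
Sabbatical Program — rating 3 ≥ 2 ✓; 45 hrs/wk ≥ 35 ✓; service 131 days ≥ 3 months (≈90 days) ✓ → eligible.
Phone Allowance — service 131 days ≥ 1 month (≈30 days) ✓; site Pune ✗ (not Boise, Spokane, or Tulsa) → not eligible.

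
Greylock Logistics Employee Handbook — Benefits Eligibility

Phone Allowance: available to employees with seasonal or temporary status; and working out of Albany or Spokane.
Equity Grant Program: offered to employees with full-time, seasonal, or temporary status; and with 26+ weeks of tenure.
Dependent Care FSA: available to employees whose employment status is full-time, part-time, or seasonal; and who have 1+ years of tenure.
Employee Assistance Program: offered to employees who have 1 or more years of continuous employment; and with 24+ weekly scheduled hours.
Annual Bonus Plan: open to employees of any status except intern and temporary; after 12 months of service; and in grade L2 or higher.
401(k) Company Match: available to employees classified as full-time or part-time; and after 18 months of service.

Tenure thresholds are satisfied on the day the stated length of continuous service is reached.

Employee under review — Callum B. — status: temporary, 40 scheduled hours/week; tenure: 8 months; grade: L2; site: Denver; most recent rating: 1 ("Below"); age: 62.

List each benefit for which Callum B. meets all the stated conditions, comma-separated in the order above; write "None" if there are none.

Phone Allowance — status temporary ✓; site Denver ✗ (not Albany or Spokane) → not eligible.
Equity Grant Program — status temporary ✓; service 8 months ≥ 26 weeks (≈182 days) ✓ → eligible.
Dependent Care FSA — status temporary ✗ (requires full-time, part-time, or seasonal) → not eligible.
Employee Assistance Program — service 8 months < 1 year (≈365 days) ✗ → not eligible.
Annual Bonus Plan — status temporary ✗ (excluded) → not eligible.
401(k) Company Match — status temporary ✗ (requires full-time or part-time) → not eligible.

Equity Grant Program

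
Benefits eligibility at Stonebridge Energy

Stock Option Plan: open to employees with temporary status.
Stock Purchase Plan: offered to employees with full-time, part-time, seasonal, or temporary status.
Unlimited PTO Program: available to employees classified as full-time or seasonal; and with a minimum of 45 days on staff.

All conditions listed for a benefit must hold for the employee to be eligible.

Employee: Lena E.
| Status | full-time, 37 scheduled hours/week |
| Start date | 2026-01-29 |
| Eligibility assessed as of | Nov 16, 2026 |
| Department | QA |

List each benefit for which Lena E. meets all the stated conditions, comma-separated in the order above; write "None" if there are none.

Stock Purchase Plan, Unlimited PTO Program

Service from 2026-01-29 to Nov 16, 2026: 291 days.
Stock Option Plan — status full-time ✗ (requires temporary) → not eligible.
Stock Purchase Plan — status full-time ✓ → eligible.
Unlimited PTO Program — status full-time ✓; service 291 days ≥ 45 days ✓ → eligible.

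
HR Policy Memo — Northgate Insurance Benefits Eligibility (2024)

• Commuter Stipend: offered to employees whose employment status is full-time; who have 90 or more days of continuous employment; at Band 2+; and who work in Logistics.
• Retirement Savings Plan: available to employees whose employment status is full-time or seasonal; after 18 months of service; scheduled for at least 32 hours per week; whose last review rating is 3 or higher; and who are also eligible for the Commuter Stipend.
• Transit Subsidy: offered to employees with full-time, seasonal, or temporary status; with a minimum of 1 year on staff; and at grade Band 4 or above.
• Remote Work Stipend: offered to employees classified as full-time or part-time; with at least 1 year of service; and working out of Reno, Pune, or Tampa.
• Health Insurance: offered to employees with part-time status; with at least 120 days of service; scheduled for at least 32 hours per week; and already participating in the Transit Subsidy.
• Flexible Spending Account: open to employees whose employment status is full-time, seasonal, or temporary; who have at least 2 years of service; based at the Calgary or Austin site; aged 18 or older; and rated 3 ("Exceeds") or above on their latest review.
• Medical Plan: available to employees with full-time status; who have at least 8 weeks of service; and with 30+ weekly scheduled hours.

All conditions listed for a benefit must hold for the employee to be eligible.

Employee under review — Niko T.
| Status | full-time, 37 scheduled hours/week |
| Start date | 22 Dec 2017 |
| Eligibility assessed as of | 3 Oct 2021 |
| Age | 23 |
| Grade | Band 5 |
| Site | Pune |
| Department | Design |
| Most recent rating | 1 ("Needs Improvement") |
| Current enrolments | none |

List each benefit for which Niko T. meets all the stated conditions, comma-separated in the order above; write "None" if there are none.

Service from 22 Dec 2017 to 3 Oct 2021: 1381 days.
Commuter Stipend — status full-time ✓; service 1381 days ≥ 90 days ✓; grade Band 5 ≥ Band 2 ✓; dept Design ✗ → not eligible.
Retirement Savings Plan — status full-time ✓; service 1381 days ≥ 18 months (≈540 days) ✓; 37 hrs/wk ≥ 32 ✓; rating 1 < 3 ✗ → not eligible.
Transit Subsidy — status full-time ✓; service 1381 days ≥ 1 year (≈365 days) ✓; grade Band 5 ≥ Band 4 ✓ → eligible.
Remote Work Stipend — status full-time ✓; service 1381 days ≥ 1 year (≈365 days) ✓; site Pune ✓ → eligible.
Health Insurance — status full-time ✗ (requires part-time) → not eligible.
Flexible Spending Account — status full-time ✓; service 1381 days ≥ 2 years (≈730 days) ✓; site Pune ✗ (not Calgary or Austin) → not eligible.
Medical Plan — status full-time ✓; service 1381 days ≥ 8 weeks (≈56 days) ✓; 37 hrs/wk ≥ 30 ✓ → eligible.

Transit Subsidy, Remote Work Stipend, Medical Plan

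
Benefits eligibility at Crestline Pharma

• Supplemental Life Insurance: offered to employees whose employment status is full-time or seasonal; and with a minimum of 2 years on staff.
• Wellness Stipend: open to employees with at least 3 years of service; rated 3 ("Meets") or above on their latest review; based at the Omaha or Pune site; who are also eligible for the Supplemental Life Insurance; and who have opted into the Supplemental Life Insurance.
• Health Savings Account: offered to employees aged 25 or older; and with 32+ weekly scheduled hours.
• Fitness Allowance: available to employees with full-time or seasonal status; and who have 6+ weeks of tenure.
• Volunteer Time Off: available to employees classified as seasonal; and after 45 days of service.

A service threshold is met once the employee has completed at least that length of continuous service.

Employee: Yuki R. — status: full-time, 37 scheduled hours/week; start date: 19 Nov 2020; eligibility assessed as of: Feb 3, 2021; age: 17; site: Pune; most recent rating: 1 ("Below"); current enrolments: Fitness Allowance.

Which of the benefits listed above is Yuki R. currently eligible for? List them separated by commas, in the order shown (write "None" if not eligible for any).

Fitness Allowance

Service from 19 Nov 2020 to Feb 3, 2021: 76 days.
Supplemental Life Insurance — status full-time ✓; service 76 days < 2 years (≈730 days) ✗ → not eligible.
Wellness Stipend — service 76 days < 3 years (≈1095 days) ✗ → not eligible.
Health Savings Account — age 17 < 25 ✗ → not eligible.
Fitness Allowance — status full-time ✓; service 76 days ≥ 6 weeks (≈42 days) ✓ → eligible.
Volunteer Time Off — status full-time ✗ (requires seasonal) → not eligible.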